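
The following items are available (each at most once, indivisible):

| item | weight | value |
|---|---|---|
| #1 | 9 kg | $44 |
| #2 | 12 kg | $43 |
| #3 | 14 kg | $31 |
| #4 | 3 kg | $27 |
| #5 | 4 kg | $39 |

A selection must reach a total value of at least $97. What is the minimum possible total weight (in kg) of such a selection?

16

Subsets with value ≥ 97, sorted by total weight:
- #1+#4+#5: weight 16, value 110
- #2+#4+#5: weight 19, value 109
- #3+#4+#5: weight 21, value 97
Minimum weight: 16 kg.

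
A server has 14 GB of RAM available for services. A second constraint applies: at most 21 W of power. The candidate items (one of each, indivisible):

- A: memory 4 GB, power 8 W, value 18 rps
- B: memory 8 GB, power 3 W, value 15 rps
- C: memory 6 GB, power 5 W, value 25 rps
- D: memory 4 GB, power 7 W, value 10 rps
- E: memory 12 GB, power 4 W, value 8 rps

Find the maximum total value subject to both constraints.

53 rps

Feasible sets respecting both limits:
- A+C+D: memory 14, power 20, value 53
- A+C: memory 10, power 13, value 43
- B+C: memory 14, power 8, value 40
Best: 53 rps.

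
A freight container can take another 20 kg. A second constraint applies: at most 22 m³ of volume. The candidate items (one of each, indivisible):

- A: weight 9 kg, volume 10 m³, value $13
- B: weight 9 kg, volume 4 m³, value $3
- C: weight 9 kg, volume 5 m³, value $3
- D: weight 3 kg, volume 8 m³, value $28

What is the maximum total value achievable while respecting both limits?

$41

Feasible sets respecting both limits:
- A+D: weight 12, volume 18, value 41
- B+D: weight 12, volume 12, value 31
- C+D: weight 12, volume 13, value 31
- D: weight 3, volume 8, value 28
Best: $41.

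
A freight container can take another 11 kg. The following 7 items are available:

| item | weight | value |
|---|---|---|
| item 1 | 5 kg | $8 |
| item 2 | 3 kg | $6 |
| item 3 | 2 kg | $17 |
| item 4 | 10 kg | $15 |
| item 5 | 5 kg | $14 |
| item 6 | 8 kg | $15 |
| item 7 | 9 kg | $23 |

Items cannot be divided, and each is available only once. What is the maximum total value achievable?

Check high-value combinations within 11 kg:
- item 3+item 7: weight 2+9=11, value 17+23=40
- item 2+item 3+item 5: weight 3+2+5=10, value 6+17+14=37
- item 3+item 6: weight 2+8=10, value 17+15=32
- item 3+item 5: weight 2+5=7, value 17+14=31
- item 1+item 2+item 3: weight 5+3+2=10, value 8+6+17=31
Best: $40.

$40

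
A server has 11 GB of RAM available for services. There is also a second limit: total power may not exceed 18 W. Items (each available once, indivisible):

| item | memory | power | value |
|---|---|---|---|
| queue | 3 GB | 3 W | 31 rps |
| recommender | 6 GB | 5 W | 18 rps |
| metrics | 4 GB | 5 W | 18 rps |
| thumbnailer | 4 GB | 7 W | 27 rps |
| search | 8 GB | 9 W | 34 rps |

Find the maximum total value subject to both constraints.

Feasible sets respecting both limits:
- queue+metrics+thumbnailer: memory 11, power 15, value 76
- queue+search: memory 11, power 12, value 65
- queue+thumbnailer: memory 7, power 10, value 58
Best: 76 rps.

76 rps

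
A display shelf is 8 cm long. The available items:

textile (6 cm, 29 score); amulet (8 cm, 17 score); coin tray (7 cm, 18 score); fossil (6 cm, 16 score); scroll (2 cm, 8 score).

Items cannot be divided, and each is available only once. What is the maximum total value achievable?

37 score

Check high-value combinations within 8 cm:
- textile+scroll: length 6+2=8, value 29+8=37
- textile: length 6, value 29
- fossil+scroll: length 6+2=8, value 16+8=24
Best: 37 score.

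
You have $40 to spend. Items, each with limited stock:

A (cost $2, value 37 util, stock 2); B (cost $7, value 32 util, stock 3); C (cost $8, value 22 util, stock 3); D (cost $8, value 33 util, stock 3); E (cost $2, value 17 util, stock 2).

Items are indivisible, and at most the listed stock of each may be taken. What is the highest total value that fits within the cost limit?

239 util

Best selections within cost 40 and stock limits:
- 2×A + 1×B + 3×D + 2×E: cost 39, value 239
- 2×A + 2×B + 2×D + 2×E: cost 38, value 238
- 2×A + 3×B + 1×D + 2×E: cost 37, value 237
- 2×A + 1×C + 3×D + 2×E: cost 40, value 229
Best: 239 util.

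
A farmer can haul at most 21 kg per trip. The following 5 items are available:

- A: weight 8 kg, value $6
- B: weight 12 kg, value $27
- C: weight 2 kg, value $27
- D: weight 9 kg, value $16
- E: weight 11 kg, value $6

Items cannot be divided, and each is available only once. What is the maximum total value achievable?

Check high-value combinations within 21 kg:
- B+C: weight 12+2=14, value 27+27=54
- A+C+D: weight 8+2+9=19, value 6+27+16=49
- C+D: weight 2+9=11, value 27+16=43
Best: $54.

$54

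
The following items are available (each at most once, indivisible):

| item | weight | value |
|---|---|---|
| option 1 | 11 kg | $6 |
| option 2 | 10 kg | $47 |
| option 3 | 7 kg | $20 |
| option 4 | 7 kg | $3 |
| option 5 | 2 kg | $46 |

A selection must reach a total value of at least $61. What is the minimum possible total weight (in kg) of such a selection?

9

Subsets with value ≥ 61, sorted by total weight:
- option 3+option 5: weight 9, value 66
- option 2+option 5: weight 12, value 93
- option 3+option 4+option 5: weight 16, value 69
Minimum weight: 9 kg.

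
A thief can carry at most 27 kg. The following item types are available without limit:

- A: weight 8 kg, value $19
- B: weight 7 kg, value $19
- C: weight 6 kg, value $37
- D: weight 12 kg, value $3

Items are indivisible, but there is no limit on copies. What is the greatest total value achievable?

$148

Best value-per-unit is C at 37/6, and filling with it alone uses weight 4×6=24. No mix of the others beats 4×37 = 148.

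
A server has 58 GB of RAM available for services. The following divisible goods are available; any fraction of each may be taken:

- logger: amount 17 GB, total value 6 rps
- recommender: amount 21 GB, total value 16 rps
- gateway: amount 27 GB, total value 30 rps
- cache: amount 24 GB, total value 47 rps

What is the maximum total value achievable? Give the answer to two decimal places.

Take in order of value per unit:
- cache (47/24 per unit): all 24 → value 47, running total 47.00
- gateway (30/27 per unit): all 27 → value 30, running total 77.00
- recommender (16/21 per unit): 7 of 21 → value 7×16/21 = 5.3333, running total 82.33
Total 82.33.

82.33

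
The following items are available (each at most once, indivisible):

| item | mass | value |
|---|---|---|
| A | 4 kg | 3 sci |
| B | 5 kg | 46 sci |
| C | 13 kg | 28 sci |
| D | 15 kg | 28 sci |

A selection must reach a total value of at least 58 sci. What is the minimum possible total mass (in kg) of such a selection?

Subsets with value ≥ 58, sorted by total mass:
- B+C: mass 18, value 74
- B+D: mass 20, value 74
- A+B+C: mass 22, value 77
Minimum mass: 18 kg.

18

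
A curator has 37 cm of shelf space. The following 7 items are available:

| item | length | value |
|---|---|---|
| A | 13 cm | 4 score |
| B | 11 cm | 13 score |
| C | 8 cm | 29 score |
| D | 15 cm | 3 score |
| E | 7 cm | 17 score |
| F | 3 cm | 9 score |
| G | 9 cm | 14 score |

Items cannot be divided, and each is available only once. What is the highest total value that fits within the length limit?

73 score

Check high-value combinations within 37 cm:
- B+C+E+G: length 11+8+7+9=35, value 13+29+17+14=73
- C+E+F+G: length 8+7+3+9=27, value 29+17+9+14=69
- B+C+E+F: length 11+8+7+3=29, value 13+29+17+9=68
Best: 73 score.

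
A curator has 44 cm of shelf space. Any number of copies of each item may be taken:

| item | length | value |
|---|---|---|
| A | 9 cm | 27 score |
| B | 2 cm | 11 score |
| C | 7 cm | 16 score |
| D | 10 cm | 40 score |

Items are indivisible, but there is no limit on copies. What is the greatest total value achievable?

Best value-per-unit is B at 11/2, and filling with it alone uses length 22×2=44. No mix of the others beats 22×11 = 242.

242 score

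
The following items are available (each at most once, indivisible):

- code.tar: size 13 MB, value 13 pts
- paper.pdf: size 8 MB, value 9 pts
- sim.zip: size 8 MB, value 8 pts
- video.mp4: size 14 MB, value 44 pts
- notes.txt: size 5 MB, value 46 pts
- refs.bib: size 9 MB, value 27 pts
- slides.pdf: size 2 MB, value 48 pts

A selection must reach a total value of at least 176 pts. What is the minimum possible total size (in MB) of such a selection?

Subsets with value ≥ 176, sorted by total size:
- code.tar+video.mp4+notes.txt+refs.bib+slides.pdf: size 43, value 178
- paper.pdf+sim.zip+video.mp4+notes.txt+refs.bib+slides.pdf: size 46, value 182
Minimum size: 43 MB.

43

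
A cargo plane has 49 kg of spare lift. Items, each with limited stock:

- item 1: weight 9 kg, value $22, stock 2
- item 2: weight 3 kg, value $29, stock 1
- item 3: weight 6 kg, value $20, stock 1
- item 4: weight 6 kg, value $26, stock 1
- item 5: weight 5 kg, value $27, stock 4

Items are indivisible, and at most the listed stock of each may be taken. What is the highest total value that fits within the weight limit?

Top feasible selections:
- 2×item 1 + 1×item 2 + 1×item 4 + 4×item 5: weight 47, value 207
- 1×item 1 + 1×item 2 + 1×item 3 + 1×item 4 + 4×item 5: weight 44, value 205
- 2×item 1 + 1×item 2 + 1×item 3 + 4×item 5: weight 47, value 201
- 2×item 1 + 1×item 2 + 1×item 3 + 1×item 4 + 3×item 5: weight 48, value 200
Best: $207.

$207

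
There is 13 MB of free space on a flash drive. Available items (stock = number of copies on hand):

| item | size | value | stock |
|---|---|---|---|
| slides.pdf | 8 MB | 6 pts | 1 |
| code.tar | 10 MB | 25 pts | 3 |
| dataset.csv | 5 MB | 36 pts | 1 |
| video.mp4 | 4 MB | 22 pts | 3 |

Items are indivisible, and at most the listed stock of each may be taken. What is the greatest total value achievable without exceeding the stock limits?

Top feasible selections:
- 1×dataset.csv + 2×video.mp4: size 13, value 80
- 3×video.mp4: size 12, value 66
- 1×dataset.csv + 1×video.mp4: size 9, value 58
- 2×video.mp4: size 8, value 44
Best: 80 pts.

80 pts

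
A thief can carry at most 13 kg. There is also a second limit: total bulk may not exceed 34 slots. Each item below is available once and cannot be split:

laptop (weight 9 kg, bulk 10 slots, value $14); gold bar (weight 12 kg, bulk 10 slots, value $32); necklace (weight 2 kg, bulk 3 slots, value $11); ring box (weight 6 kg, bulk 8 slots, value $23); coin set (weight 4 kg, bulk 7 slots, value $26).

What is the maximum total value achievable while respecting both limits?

Feasible sets respecting both limits:
- necklace+ring box+coin set: weight 12, bulk 18, value 60
- ring box+coin set: weight 10, bulk 15, value 49
- laptop+coin set: weight 13, bulk 17, value 40
- necklace+coin set: weight 6, bulk 10, value 37
Best: $60.

$60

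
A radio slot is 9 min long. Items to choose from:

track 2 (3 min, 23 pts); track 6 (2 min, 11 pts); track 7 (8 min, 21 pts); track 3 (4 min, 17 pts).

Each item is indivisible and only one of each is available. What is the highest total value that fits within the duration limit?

This is a 0/1 knapsack; check combinations near the capacity.
- track 2+track 6+track 3: duration 3+2+4=9, value 23+11+17=51
- track 2+track 3: duration 3+4=7, value 23+17=40
- track 2+track 6: duration 3+2=5, value 23+11=34
Best: 51 pts.

51 pts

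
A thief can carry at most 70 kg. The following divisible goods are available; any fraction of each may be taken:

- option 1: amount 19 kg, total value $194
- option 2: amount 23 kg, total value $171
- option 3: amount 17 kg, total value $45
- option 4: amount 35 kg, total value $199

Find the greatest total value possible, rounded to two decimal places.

Take in order of value per unit:
- option 1 (194/19 per unit): all 19 → value 194, running total 194.00
- option 2 (171/23 per unit): all 23 → value 171, running total 365.00
- option 4 (199/35 per unit): 28 of 35 → value 28×199/35 = 159.2000, running total 524.20
Total 524.20.

524.20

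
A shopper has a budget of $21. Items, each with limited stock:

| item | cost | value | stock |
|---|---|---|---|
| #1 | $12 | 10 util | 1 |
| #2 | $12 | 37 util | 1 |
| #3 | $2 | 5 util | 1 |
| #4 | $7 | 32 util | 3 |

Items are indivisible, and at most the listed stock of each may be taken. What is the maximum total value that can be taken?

Best selections within cost 21 and stock limits:
- 3×#4: cost 21, value 96
- 1×#2 + 1×#3 + 1×#4: cost 21, value 74
- 1×#3 + 2×#4: cost 16, value 69
- 1×#2 + 1×#4: cost 19, value 69
Best: 96 util.

96 util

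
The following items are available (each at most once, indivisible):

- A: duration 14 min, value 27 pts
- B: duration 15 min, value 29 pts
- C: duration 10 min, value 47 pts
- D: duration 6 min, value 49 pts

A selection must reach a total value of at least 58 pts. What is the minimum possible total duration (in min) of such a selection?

Subsets with value ≥ 58, sorted by total duration:
- C+D: duration 16, value 96
- A+D: duration 20, value 76
- B+D: duration 21, value 78
- A+C: duration 24, value 74
Minimum duration: 16 min.

16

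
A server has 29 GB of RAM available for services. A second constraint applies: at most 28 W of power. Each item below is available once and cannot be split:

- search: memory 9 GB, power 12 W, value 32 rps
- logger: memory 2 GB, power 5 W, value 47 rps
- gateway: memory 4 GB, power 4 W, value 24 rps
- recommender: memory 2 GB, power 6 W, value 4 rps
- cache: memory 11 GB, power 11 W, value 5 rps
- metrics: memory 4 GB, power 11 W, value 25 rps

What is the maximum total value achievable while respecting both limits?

Feasible sets respecting both limits:
- search+logger+gateway+recommender: memory 17, power 27, value 107
- search+logger+metrics: memory 15, power 28, value 104
- search+logger+gateway: memory 15, power 21, value 103
Best: 107 rps.

107 rps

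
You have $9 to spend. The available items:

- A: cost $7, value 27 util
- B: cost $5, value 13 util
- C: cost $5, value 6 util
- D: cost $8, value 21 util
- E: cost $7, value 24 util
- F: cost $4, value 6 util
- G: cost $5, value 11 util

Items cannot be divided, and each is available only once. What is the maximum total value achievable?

This is a 0/1 knapsack; check combinations near the capacity.
- A: cost 7, value 27
- E: cost 7, value 24
- D: cost 8, value 21
- B+F: cost 5+4=9, value 13+6=19
- F+G: cost 4+5=9, value 6+11=17
Best: 27 util.

27 util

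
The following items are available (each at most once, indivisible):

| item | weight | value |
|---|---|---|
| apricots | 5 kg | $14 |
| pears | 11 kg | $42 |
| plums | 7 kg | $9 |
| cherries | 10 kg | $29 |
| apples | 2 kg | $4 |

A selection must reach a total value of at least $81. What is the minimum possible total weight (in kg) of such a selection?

26

Subsets with value ≥ 81, sorted by total weight:
- apricots+pears+cherries: weight 26, value 85
- apricots+pears+cherries+apples: weight 28, value 89
Minimum weight: 26 kg.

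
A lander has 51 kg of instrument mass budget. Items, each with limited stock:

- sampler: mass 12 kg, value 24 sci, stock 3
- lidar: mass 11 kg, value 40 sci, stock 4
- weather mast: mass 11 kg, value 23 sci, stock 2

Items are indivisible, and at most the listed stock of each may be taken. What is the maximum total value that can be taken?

160 sci

Best selections within mass 51 and stock limits:
- 4×lidar: mass 44, value 160
- 1×sampler + 3×lidar: mass 45, value 144
- 3×lidar + 1×weather mast: mass 44, value 143
- 2×sampler + 2×lidar: mass 46, value 128
Best: 160 sci.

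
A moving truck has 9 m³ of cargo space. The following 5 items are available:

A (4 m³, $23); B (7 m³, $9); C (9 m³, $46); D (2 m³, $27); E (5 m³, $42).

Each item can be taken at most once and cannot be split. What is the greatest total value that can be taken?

$69

This is a 0/1 knapsack; check combinations near the capacity.
- D+E: volume 2+5=7, value 27+42=69
- A+E: volume 4+5=9, value 23+42=65
- A+D: volume 4+2=6, value 23+27=50
Best: $69.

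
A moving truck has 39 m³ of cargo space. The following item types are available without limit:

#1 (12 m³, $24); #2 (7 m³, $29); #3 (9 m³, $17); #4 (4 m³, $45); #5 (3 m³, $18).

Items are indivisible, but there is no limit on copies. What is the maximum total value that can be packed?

Best value-per-unit is #4 at 45/4; filling with it alone gives 9×45 = 405.
Optimal mix: 9×#4 + 1×#5 → volume 39, value 423.

$423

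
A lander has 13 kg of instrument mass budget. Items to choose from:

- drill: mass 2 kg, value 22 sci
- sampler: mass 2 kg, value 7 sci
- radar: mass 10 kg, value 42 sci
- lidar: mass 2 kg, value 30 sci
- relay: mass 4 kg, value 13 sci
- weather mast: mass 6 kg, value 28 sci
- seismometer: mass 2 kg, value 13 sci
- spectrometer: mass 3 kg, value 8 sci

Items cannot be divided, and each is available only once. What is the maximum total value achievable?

93 sci

Check high-value combinations within 13 kg:
- drill+lidar+weather mast+seismometer: mass 2+2+6+2=12, value 22+30+28+13=93
- drill+lidar+weather mast+spectrometer: mass 2+2+6+3=13, value 22+30+28+8=88
- drill+sampler+lidar+weather mast: mass 2+2+2+6=12, value 22+7+30+28=87
Best: 93 sci.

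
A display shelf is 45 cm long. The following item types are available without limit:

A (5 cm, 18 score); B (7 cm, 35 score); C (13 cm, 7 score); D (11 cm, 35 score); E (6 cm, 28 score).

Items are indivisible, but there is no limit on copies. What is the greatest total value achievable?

217 score

Best value-per-unit is B at 35/7; filling with it alone gives 6×35 = 210.
Optimal mix: 3×B + 4×E → length 45, value 217.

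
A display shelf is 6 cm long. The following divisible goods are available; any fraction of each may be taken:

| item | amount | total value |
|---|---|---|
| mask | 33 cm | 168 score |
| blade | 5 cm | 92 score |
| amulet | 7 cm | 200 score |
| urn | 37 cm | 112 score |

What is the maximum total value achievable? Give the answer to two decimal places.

171.43

Take in order of value per unit:
- amulet (200/7 per unit): 6 of 7 → value 6×200/7 = 171.4286, running total 171.43
Total 171.43.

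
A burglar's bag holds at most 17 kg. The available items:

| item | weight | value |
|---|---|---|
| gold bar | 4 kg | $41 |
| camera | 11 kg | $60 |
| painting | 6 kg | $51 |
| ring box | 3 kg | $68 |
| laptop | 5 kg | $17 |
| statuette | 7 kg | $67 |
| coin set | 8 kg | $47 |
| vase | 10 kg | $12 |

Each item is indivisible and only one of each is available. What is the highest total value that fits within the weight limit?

Check high-value combinations within 17 kg:
- painting+ring box+statuette: weight 6+3+7=16, value 51+68+67=186
- gold bar+ring box+statuette: weight 4+3+7=14, value 41+68+67=176
- painting+ring box+coin set: weight 6+3+8=17, value 51+68+47=166
Best: $186.

$186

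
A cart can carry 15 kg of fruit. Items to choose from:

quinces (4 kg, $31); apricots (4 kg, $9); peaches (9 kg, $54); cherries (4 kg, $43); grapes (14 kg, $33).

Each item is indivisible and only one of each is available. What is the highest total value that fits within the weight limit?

$97

Check high-value combinations within 15 kg:
- peaches+cherries: weight 9+4=13, value 54+43=97
- quinces+peaches: weight 4+9=13, value 31+54=85
- quinces+apricots+cherries: weight 4+4+4=12, value 31+9+43=83
- quinces+cherries: weight 4+4=8, value 31+43=74
- apricots+peaches: weight 4+9=13, value 9+54=63
Best: $97.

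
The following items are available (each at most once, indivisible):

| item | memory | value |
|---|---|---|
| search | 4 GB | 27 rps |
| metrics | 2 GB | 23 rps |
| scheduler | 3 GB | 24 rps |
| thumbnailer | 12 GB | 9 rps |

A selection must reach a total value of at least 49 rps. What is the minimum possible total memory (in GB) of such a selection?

6

Subsets with value ≥ 49, sorted by total memory:
- search+metrics: memory 6, value 50
- search+scheduler: memory 7, value 51
- search+metrics+scheduler: memory 9, value 74
Minimum memory: 6 GB.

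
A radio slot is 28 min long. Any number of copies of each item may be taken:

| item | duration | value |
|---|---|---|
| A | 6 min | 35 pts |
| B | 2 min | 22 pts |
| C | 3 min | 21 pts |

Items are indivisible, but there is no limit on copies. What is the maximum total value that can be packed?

308 pts

Best value-per-unit is B at 22/2, and filling with it alone uses duration 14×2=28. No mix of the others beats 14×22 = 308.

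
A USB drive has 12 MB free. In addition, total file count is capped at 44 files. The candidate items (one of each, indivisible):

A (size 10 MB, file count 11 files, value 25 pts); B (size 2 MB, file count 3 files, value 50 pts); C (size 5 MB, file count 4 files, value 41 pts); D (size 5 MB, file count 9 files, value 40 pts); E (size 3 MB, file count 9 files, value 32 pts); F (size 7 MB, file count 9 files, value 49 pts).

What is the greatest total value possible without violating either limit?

131 pts

Feasible sets respecting both limits:
- B+C+D: size 12, file count 16, value 131
- B+E+F: size 12, file count 21, value 131
- B+C+E: size 10, file count 16, value 123
- B+D+E: size 10, file count 21, value 122
Best: 131 pts.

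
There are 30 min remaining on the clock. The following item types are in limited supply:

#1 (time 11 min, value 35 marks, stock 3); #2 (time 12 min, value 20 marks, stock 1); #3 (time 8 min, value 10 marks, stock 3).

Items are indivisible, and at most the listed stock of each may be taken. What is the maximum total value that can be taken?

80 marks

Top feasible selections:
- 2×#1 + 1×#3: time 30, value 80
- 2×#1: time 22, value 70
Best: 80 marks.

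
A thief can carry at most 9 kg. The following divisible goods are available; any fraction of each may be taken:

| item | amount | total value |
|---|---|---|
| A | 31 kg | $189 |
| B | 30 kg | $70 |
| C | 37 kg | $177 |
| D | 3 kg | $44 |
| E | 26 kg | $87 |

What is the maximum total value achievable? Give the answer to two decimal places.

Take in order of value per unit:
- D (44/3 per unit): all 3 → value 44, running total 44.00
- A (189/31 per unit): 6 of 31 → value 6×189/31 = 36.5806, running total 80.58
Total 80.58.

80.58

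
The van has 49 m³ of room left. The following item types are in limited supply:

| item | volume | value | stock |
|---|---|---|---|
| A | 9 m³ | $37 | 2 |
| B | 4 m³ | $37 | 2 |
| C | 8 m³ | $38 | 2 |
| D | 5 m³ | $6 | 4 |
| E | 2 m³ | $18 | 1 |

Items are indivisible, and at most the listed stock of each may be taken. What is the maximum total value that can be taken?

Best selections within volume 49 and stock limits:
- 2×A + 2×B + 2×C + 1×D + 1×E: volume 49, value 248
- 2×A + 2×B + 2×C + 1×E: volume 44, value 242
Best: $248.

$248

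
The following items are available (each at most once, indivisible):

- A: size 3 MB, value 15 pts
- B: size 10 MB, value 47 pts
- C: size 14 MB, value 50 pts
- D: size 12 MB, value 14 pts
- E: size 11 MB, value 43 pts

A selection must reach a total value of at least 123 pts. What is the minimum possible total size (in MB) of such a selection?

35

Subsets with value ≥ 123, sorted by total size:
- B+C+E: size 35, value 140
- A+B+C+E: size 38, value 155
- A+B+C+D: size 39, value 126
Minimum size: 35 MB.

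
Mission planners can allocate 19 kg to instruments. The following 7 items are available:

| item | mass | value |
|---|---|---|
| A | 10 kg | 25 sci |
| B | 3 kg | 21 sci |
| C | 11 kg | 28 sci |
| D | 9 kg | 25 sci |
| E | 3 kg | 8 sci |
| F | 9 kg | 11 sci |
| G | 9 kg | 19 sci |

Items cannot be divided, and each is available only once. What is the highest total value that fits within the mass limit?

Check high-value combinations within 19 kg:
- B+C+E: mass 3+11+3=17, value 21+28+8=57
- B+D+E: mass 3+9+3=15, value 21+25+8=54
- A+B+E: mass 10+3+3=16, value 25+21+8=54
Best: 57 sci.

57 sci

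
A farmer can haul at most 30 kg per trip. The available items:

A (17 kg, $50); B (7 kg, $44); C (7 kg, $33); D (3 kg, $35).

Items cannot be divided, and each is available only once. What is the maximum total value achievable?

Check high-value combinations within 30 kg:
- A+B+D: weight 17+7+3=27, value 50+44+35=129
- A+C+D: weight 17+7+3=27, value 50+33+35=118
- B+C+D: weight 7+7+3=17, value 44+33+35=112
Best: $129.

$129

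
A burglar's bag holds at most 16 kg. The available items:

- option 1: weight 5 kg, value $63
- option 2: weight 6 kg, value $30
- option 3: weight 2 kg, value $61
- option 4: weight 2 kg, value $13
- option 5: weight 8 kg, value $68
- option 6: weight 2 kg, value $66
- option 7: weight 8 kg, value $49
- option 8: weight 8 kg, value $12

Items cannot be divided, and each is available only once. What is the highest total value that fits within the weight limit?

$220

Check high-value combinations within 16 kg:
- option 1+option 2+option 3+option 6: weight 5+6+2+2=15, value 63+30+61+66=220
- option 3+option 4+option 5+option 6: weight 2+2+8+2=14, value 61+13+68+66=208
- option 1+option 3+option 4+option 6: weight 5+2+2+2=11, value 63+61+13+66=203
- option 1+option 5+option 6: weight 5+8+2=15, value 63+68+66=197
- option 3+option 5+option 6: weight 2+8+2=12, value 61+68+66=195
Best: $220.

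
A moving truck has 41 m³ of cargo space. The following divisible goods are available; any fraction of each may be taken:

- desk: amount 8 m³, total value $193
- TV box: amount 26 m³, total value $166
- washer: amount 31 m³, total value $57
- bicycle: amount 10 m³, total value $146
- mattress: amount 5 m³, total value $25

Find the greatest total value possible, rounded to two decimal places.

Take in order of value per unit:
- desk (193/8 per unit): all 8 → value 193, running total 193.00
- bicycle (146/10 per unit): all 10 → value 146, running total 339.00
- TV box (166/26 per unit): 23 of 26 → value 23×166/26 = 146.8462, running total 485.85
Total 485.85.

485.85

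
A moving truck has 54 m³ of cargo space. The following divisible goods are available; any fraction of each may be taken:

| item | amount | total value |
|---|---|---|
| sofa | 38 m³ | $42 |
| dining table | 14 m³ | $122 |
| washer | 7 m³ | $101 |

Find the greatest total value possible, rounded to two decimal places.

259.47

Take in order of value per unit:
- washer (101/7 per unit): all 7 → value 101, running total 101.00
- dining table (122/14 per unit): all 14 → value 122, running total 223.00
- sofa (42/38 per unit): 33 of 38 → value 33×42/38 = 36.4737, running total 259.47
Total 259.47.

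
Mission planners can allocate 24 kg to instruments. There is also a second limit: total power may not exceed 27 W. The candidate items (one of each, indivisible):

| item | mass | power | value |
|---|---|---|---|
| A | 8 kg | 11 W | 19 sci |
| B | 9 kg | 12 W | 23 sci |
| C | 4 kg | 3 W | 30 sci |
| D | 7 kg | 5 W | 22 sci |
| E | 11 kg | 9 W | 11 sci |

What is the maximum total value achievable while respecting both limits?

Feasible sets respecting both limits:
- B+C+D: mass 20, power 20, value 75
- A+B+C: mass 21, power 26, value 72
- A+C+D: mass 19, power 19, value 71
Best: 75 sci.

75 sci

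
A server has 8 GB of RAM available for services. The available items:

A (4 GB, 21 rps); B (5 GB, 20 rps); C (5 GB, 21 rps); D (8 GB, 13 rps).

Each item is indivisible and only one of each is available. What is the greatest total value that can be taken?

Check high-value combinations within 8 GB:
- A: memory 4, value 21
- C: memory 5, value 21
- B: memory 5, value 20
- D: memory 8, value 13
Best: 21 rps.

21 rps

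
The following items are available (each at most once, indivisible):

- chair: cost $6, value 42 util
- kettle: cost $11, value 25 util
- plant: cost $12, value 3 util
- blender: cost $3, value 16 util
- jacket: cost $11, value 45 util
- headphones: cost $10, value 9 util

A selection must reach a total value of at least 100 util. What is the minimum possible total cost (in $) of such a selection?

20

Subsets with value ≥ 100, sorted by total cost:
- chair+blender+jacket: cost 20, value 103
- chair+kettle+jacket: cost 28, value 112
Minimum cost: 20 $.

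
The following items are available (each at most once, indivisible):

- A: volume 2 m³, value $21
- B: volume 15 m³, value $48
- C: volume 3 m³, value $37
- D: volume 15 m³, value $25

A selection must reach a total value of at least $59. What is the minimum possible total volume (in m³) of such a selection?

17

Subsets with value ≥ 59, sorted by total volume:
- A+B: volume 17, value 69
- B+C: volume 18, value 85
Minimum volume: 17 m³.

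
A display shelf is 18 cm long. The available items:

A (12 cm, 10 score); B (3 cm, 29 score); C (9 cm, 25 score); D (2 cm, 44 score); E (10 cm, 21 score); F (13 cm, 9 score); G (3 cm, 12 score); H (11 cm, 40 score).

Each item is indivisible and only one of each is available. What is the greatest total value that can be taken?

113 score

Check high-value combinations within 18 cm:
- B+D+H: length 3+2+11=16, value 29+44+40=113
- B+C+D+G: length 3+9+2+3=17, value 29+25+44+12=110
- B+D+E+G: length 3+2+10+3=18, value 29+44+21+12=106
- B+C+D: length 3+9+2=14, value 29+25+44=98
Best: 113 score.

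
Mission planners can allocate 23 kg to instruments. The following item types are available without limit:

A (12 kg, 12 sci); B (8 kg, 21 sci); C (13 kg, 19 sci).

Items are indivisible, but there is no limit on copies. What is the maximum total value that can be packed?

42 sci

Best value-per-unit is B at 21/8, and filling with it alone uses mass 2×8=16. No mix of the others beats 2×21 = 42.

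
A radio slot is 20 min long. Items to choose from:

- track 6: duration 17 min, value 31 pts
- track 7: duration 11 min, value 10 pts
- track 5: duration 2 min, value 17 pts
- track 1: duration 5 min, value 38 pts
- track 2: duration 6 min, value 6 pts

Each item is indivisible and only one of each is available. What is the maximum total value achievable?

65 pts

Check high-value combinations within 20 min:
- track 7+track 5+track 1: duration 11+2+5=18, value 10+17+38=65
- track 5+track 1+track 2: duration 2+5+6=13, value 17+38+6=61
- track 5+track 1: duration 2+5=7, value 17+38=55
- track 7+track 1: duration 11+5=16, value 10+38=48
- track 6+track 5: duration 17+2=19, value 31+17=48
Best: 65 pts.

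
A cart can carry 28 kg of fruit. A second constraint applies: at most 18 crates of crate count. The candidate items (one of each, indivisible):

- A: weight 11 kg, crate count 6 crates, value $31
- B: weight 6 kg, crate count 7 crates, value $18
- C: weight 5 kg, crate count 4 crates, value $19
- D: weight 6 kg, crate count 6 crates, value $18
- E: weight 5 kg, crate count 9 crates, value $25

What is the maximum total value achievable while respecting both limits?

$68

Feasible sets respecting both limits:
- A+B+C: weight 22, crate count 17, value 68
- A+C+D: weight 22, crate count 16, value 68
- A+E: weight 16, crate count 15, value 56
- B+C+D: weight 17, crate count 17, value 55
Best: $68.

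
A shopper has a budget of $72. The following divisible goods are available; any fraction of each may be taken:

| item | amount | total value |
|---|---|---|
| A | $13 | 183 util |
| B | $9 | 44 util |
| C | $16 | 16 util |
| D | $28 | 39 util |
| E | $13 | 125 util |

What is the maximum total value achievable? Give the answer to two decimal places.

Take in order of value per unit:
- A (183/13 per unit): all 13 → value 183, running total 183.00
- E (125/13 per unit): all 13 → value 125, running total 308.00
- B (44/9 per unit): all 9 → value 44, running total 352.00
- D (39/28 per unit): all 28 → value 39, running total 391.00
- C (16/16 per unit): 9 of 16 → value 9×16/16 = 9.0000, running total 400.00
Total 400.00.

400.00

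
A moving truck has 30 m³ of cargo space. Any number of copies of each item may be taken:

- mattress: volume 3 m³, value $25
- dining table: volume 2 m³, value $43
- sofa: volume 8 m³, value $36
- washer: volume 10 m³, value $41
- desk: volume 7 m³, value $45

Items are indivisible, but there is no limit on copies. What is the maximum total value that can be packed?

$645

Best value-per-unit is dining table at 43/2, and filling with it alone uses volume 15×2=30. No mix of the others beats 15×43 = 645.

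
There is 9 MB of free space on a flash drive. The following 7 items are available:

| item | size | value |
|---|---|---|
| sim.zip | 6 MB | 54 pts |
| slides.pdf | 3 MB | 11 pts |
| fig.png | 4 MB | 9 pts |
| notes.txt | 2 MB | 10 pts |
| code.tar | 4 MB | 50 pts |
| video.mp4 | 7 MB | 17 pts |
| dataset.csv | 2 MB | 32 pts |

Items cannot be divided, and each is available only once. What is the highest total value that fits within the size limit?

93 pts

Check high-value combinations within 9 MB:
- slides.pdf+code.tar+dataset.csv: size 3+4+2=9, value 11+50+32=93
- notes.txt+code.tar+dataset.csv: size 2+4+2=8, value 10+50+32=92
- sim.zip+dataset.csv: size 6+2=8, value 54+32=86
Best: 93 pts.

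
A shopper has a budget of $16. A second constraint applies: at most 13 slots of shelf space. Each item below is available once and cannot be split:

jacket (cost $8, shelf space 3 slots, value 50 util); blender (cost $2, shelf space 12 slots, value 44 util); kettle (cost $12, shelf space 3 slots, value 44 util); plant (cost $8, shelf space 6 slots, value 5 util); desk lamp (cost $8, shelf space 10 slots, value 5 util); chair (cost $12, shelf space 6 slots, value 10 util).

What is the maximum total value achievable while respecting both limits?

Feasible sets respecting both limits:
- jacket+plant: cost 16, shelf space 9, value 55
- jacket+desk lamp: cost 16, shelf space 13, value 55
- jacket: cost 8, shelf space 3, value 50
- blender: cost 2, shelf space 12, value 44
Best: 55 util.

55 util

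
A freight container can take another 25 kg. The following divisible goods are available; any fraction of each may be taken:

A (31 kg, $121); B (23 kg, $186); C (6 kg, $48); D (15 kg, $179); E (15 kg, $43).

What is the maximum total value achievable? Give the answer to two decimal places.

Take in order of value per unit:
- D (179/15 per unit): all 15 → value 179, running total 179.00
- B (186/23 per unit): 10 of 23 → value 10×186/23 = 80.8696, running total 259.87
Total 259.87.

259.87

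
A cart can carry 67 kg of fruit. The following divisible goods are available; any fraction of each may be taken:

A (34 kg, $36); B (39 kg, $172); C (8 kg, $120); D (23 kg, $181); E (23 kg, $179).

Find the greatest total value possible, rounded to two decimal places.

537.33

Take in order of value per unit:
- C (120/8 per unit): all 8 → value 120, running total 120.00
- D (181/23 per unit): all 23 → value 181, running total 301.00
- E (179/23 per unit): all 23 → value 179, running total 480.00
- B (172/39 per unit): 13 of 39 → value 13×172/39 = 57.3333, running total 537.33
Total 537.33.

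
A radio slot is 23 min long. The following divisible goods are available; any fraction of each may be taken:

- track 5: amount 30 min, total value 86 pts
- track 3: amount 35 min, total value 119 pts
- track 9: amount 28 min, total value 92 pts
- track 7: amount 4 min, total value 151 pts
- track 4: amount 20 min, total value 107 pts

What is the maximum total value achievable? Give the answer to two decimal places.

252.65

Take in order of value per unit:
- track 7 (151/4 per unit): all 4 → value 151, running total 151.00
- track 4 (107/20 per unit): 19 of 20 → value 19×107/20 = 101.6500, running total 252.65
Total 252.65.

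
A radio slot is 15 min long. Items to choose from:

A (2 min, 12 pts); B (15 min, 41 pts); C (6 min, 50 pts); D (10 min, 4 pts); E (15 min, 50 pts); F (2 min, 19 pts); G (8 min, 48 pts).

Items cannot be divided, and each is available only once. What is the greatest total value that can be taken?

Check high-value combinations within 15 min:
- C+G: duration 6+8=14, value 50+48=98
- A+C+F: duration 2+6+2=10, value 12+50+19=81
- A+F+G: duration 2+2+8=12, value 12+19+48=79
- C+F: duration 6+2=8, value 50+19=69
Best: 98 pts.

98 pts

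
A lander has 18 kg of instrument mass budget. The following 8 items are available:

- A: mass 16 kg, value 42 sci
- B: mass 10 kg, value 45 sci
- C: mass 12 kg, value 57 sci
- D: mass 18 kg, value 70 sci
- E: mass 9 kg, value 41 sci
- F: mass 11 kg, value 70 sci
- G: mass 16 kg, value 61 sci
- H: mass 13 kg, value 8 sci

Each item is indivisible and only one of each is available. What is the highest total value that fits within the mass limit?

Check high-value combinations within 18 kg:
- F: mass 11, value 70
- D: mass 18, value 70
- G: mass 16, value 61
- C: mass 12, value 57
- B: mass 10, value 45
Best: 70 sci.

70 sci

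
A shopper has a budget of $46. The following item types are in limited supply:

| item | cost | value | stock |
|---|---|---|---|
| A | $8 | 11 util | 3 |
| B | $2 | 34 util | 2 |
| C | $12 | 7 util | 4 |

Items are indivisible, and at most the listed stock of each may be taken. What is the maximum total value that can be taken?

Top feasible selections:
- 3×A + 2×B + 1×C: cost 40, value 108
- 2×A + 2×B + 2×C: cost 44, value 104
Best: 108 util.

108 util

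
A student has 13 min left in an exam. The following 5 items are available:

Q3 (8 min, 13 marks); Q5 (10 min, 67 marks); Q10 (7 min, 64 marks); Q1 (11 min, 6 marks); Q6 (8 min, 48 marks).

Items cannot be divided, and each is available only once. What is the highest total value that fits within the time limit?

67 marks

Check high-value combinations within 13 min:
- Q5: time 10, value 67
- Q10: time 7, value 64
- Q6: time 8, value 48
- Q3: time 8, value 13
Best: 67 marks.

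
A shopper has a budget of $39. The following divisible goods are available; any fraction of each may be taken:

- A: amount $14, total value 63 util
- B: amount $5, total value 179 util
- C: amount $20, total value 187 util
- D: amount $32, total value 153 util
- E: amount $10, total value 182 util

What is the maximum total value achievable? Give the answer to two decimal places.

Take in order of value per unit:
- B (179/5 per unit): all 5 → value 179, running total 179.00
- E (182/10 per unit): all 10 → value 182, running total 361.00
- C (187/20 per unit): all 20 → value 187, running total 548.00
- D (153/32 per unit): 4 of 32 → value 4×153/32 = 19.1250, running total 567.13
Total 567.13.

567.13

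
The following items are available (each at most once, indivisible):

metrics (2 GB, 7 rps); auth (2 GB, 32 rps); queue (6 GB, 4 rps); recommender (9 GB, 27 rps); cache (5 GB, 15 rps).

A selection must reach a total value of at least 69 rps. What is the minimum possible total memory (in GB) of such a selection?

Subsets with value ≥ 69, sorted by total memory:
- auth+recommender+cache: memory 16, value 74
- metrics+auth+recommender+cache: memory 18, value 81
Minimum memory: 16 GB.

16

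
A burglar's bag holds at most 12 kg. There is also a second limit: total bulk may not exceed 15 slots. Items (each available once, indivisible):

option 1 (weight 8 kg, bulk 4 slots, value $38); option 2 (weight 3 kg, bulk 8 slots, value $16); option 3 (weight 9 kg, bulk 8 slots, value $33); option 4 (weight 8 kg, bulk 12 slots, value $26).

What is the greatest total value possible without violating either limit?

$54

Feasible sets respecting both limits:
- option 1+option 2: weight 11, bulk 12, value 54
- option 1: weight 8, bulk 4, value 38
- option 3: weight 9, bulk 8, value 33
- option 4: weight 8, bulk 12, value 26
Best: $54.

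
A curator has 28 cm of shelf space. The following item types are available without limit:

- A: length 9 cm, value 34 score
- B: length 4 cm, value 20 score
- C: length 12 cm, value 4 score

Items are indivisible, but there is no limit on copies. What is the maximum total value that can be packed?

140 score

Best value-per-unit is B at 20/4, and filling with it alone uses length 7×4=28. No mix of the others beats 7×20 = 140.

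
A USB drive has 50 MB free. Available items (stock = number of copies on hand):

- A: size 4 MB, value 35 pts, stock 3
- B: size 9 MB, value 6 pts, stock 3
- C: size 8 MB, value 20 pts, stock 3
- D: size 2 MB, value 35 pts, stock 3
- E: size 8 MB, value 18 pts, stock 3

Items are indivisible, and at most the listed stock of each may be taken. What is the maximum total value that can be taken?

Best selections within size 50 and stock limits:
- 3×A + 3×C + 3×D + 1×E: size 50, value 288
- 3×A + 2×C + 3×D + 2×E: size 50, value 286
- 3×A + 1×C + 3×D + 3×E: size 50, value 284
- 3×A + 3×C + 3×D: size 42, value 270
Best: 288 pts.

288 pts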